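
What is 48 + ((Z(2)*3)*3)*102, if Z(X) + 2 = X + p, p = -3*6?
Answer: -16476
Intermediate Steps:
p = -18
Z(X) = -20 + X (Z(X) = -2 + (X - 18) = -2 + (-18 + X) = -20 + X)
48 + ((Z(2)*3)*3)*102 = 48 + (((-20 + 2)*3)*3)*102 = 48 + (-18*3*3)*102 = 48 - 54*3*102 = 48 - 162*102 = 48 - 16524 = -16476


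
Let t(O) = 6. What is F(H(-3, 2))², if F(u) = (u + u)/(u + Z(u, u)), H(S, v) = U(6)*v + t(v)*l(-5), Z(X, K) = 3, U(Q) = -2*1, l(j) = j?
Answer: 4624/961 ≈ 4.8117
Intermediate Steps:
U(Q) = -2
H(S, v) = -30 - 2*v (H(S, v) = -2*v + 6*(-5) = -2*v - 30 = -30 - 2*v)
F(u) = 2*u/(3 + u) (F(u) = (u + u)/(u + 3) = (2*u)/(3 + u) = 2*u/(3 + u))
F(H(-3, 2))² = (2*(-30 - 2*2)/(3 + (-30 - 2*2)))² = (2*(-30 - 4)/(3 + (-30 - 4)))² = (2*(-34)/(3 - 34))² = (2*(-34)/(-31))² = (2*(-34)*(-1/31))² = (68/31)² = 4624/961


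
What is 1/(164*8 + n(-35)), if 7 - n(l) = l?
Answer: 1/1354 ≈ 0.00073855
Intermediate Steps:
n(l) = 7 - l
1/(164*8 + n(-35)) = 1/(164*8 + (7 - 1*(-35))) = 1/(1312 + (7 + 35)) = 1/(1312 + 42) = 1/1354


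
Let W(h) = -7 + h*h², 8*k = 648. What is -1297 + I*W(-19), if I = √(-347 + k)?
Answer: -1297 - 6866*I*√266 ≈ -1297.0 - 1.1198e+5*I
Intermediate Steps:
k = 81 (k = (⅛)*648 = 81)
I = I*√266 (I = √(-347 + 81) = √(-266) = I*√266 ≈ 16.31*I)
W(h) = -7 + h³
-1297 + I*W(-19) = -1297 + (I*√266)*(-7 + (-19)³) = -1297 + (I*√266)*(-7 - 6859) = -1297 + (I*√266)*(-6866) = -1297 - 6866*I*√266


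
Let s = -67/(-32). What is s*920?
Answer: 7705/4 ≈ 1926.3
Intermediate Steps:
s = 67/32 (s = -67*(-1/32) = 67/32 ≈ 2.0938)
s*920 = (67/32)*920 = 7705/4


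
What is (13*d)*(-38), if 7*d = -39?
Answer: 19266/7 ≈ 2752.3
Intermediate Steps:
d = -39/7 (d = (1/7)*(-39) = -39/7 ≈ -5.5714)
(13*d)*(-38) = (13*(-39/7))*(-38) = -507/7*(-38) = 19266/7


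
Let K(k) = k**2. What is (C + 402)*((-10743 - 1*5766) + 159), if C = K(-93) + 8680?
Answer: -289901850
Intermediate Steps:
C = 17329 (C = (-93)**2 + 8680 = 8649 + 8680 = 17329)
(C + 402)*((-10743 - 1*5766) + 159) = (17329 + 402)*((-10743 - 1*5766) + 159) = 17731*((-10743 - 5766) + 159) = 17731*(-16509 + 159) = 17731*(-16350) = -289901850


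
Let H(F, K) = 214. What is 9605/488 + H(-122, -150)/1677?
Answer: 16212017/818376 ≈ 19.810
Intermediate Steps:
9605/488 + H(-122, -150)/1677 = 9605/488 + 214/1677 = 16212017/818376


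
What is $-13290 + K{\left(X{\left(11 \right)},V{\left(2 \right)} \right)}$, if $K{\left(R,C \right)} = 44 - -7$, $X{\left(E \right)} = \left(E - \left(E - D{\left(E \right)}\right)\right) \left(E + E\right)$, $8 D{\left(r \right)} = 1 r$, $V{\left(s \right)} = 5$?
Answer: $-13239$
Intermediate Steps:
$D{\left(r \right)} = \frac{r}{8}$ ($D{\left(r \right)} = \frac{1 r}{8} = \frac{r}{8}$)
$X{\left(E \right)} = \frac{E^{2}}{4}$ ($X{\left(E \right)} = \left(E + \left(\frac{E}{8} - E\right)\right) \left(E + E\right) = \left(E - \frac{7 E}{8}\right) 2 E = \frac{E}{8} \cdot 2 E = \frac{E^{2}}{4}$)
$K{\left(R,C \right)} = 51$ ($K{\left(R,C \right)} = 44 + 7 = 51$)
$-13290 + K{\left(X{\left(11 \right)},V{\left(2 \right)} \right)} = -13290 + 51 = -13239$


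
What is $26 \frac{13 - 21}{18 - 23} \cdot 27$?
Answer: $\frac{5616}{5} \approx 1123.2$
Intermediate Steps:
$26 \frac{13 - 21}{18 - 23} \cdot 27 = 26 \left(- \frac{8}{-5}\right) 27 = 26 \left(\left(-8\right) \left(- \frac{1}{5}\right)\right) 27 = 26 \cdot \frac{8}{5} \cdot 27 = \frac{208}{5} \cdot 27 = \frac{5616}{5}$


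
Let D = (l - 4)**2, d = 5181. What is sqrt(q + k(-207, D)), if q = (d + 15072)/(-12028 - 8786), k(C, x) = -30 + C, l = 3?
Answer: 17*I*sqrt(39636794)/6938 ≈ 15.426*I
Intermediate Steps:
D = 1 (D = (3 - 4)**2 = (-1)**2 = 1)
q = -6751/6938 (q = (5181 + 15072)/(-12028 - 8786) = 20253/(-20814) = 20253*(-1/20814) = -6751/6938 ≈ -0.97305)
sqrt(q + k(-207, D)) = sqrt(-6751/6938 + (-30 - 207)) = sqrt(-6751/6938 - 237) = sqrt(-1651057/6938) = 17*I*sqrt(39636794)/6938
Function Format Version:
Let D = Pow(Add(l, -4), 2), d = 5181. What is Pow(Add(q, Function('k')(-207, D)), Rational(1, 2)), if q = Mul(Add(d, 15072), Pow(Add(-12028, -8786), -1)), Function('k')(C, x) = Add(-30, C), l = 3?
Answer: Mul(Rational(17, 6938), I, Pow(39636794, Rational(1, 2))) ≈ Mul(15.426, I)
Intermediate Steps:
D = 1 (D = Pow(Add(3, -4), 2) = Pow(-1, 2) = 1)
q = Rational(-6751, 6938) (q = Mul(Add(5181, 15072), Pow(Add(-12028, -8786), -1)) = Mul(20253, Pow(-20814, -1)) = Mul(20253, Rational(-1, 20814)) = Rational(-6751, 6938) ≈ -0.97305)
Pow(Add(q, Function('k')(-207, D)), Rational(1, 2)) = Pow(Add(Rational(-6751, 6938), Add(-30, -207)), Rational(1, 2)) = Pow(Add(Rational(-6751, 6938), -237), Rational(1, 2)) = Pow(Rational(-1651057, 6938), Rational(1, 2)) = Mul(Rational(17, 6938), I, Pow(39636794, Rational(1, 2)))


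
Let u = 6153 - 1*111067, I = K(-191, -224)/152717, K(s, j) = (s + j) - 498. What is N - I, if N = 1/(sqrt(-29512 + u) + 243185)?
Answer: 54031117292008/9031542674344767 - I*sqrt(134426)/59139078651 ≈ 0.0059825 - 6.1996e-9*I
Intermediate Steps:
K(s, j) = -498 + j + s (K(s, j) = (j + s) - 498 = -498 + j + s)
I = -913/152717 (I = (-498 - 224 - 191)/152717 = -913*1/152717 = -913/152717 ≈ -0.0059784)
u = -104914 (u = 6153 - 111067 = -104914)
N = 1/(243185 + I*sqrt(134426)) (N = 1/(sqrt(-29512 - 104914) + 243185) = 1/(sqrt(-134426) + 243185) = 1/(I*sqrt(134426) + 243185) = 1/(243185 + I*sqrt(134426)) ≈ 4.1121e-6 - 6.2e-9*I)
N - I = (243185/59139078651 - I*sqrt(134426)/59139078651) - 1*(-913/152717) = (243185/59139078651 - I*sqrt(134426)/59139078651) + 913/152717 = 54031117292008/9031542674344767 - I*sqrt(134426)/59139078651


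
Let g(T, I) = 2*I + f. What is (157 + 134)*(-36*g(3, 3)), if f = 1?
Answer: -73332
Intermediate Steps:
g(T, I) = 1 + 2*I (g(T, I) = 2*I + 1 = 1 + 2*I)
(157 + 134)*(-36*g(3, 3)) = (157 + 134)*(-36*(1 + 2*3)) = 291*(-36*(1 + 6)) = 291*(-36*7) = 291*(-252) = -73332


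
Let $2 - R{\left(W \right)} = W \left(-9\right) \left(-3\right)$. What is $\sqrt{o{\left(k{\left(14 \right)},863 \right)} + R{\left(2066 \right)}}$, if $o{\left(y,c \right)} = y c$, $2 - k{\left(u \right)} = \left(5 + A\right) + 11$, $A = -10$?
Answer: $4 i \sqrt{3702} \approx 243.38 i$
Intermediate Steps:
$k{\left(u \right)} = -4$ ($k{\left(u \right)} = 2 - \left(\left(5 - 10\right) + 11\right) = 2 - \left(-5 + 11\right) = 2 - 6 = -4$)
$R{\left(W \right)} = 2 - 27 W$ ($R{\left(W \right)} = 2 - W \left(-9\right) \left(-3\right) = 2 - - 9 W \left(-3\right) = 2 - 27 W$)
$o{\left(y,c \right)} = c y$
$\sqrt{o{\left(k{\left(14 \right)},863 \right)} + R{\left(2066 \right)}} = \sqrt{863 \left(-4\right) + \left(2 - 55782\right)} = \sqrt{-3452 + \left(2 - 55782\right)} = \sqrt{-3452 - 55780} = \sqrt{-59232} = 4 i \sqrt{3702}$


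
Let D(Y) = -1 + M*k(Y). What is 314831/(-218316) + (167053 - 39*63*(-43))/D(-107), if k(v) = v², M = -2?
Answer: -7416106837/555468676 ≈ -13.351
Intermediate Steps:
D(Y) = -1 - 2*Y²
314831/(-218316) + (167053 - 39*63*(-43))/D(-107) = 314831/(-218316) + (167053 - 39*63*(-43))/(-1 - 2*(-107)²) = 314831*(-1/218316) + (167053 - 2457*(-43))/(-1 - 2*11449) = -314831/218316 + (167053 + 105651)/(-1 - 22898) = -314831/218316 + 272704/(-22899) = -314831/218316 + 272704*(-1/22899) = -314831/218316 - 272704/22899 = -7416106837/555468676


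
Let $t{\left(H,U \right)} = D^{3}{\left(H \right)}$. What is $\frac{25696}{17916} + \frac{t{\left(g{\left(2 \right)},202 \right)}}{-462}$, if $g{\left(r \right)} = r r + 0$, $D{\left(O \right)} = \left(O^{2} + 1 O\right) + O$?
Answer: $- \frac{9824968}{344883} \approx -28.488$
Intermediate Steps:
$D{\left(O \right)} = O^{2} + 2 O$ ($D{\left(O \right)} = \left(O^{2} + O\right) + O = \left(O + O^{2}\right) + O = O^{2} + 2 O$)
$g{\left(r \right)} = r^{2}$ ($g{\left(r \right)} = r^{2} + 0 = r^{2}$)
$t{\left(H,U \right)} = H^{3} \left(2 + H\right)^{3}$ ($t{\left(H,U \right)} = \left(H \left(2 + H\right)\right)^{3} = H^{3} \left(2 + H\right)^{3}$)
$\frac{25696}{17916} + \frac{t{\left(g{\left(2 \right)},202 \right)}}{-462} = \frac{25696}{17916} + \frac{\left(2^{2}\right)^{3} \left(2 + 2^{2}\right)^{3}}{-462} = 25696 \cdot \frac{1}{17916} + 4^{3} \left(2 + 4\right)^{3} \left(- \frac{1}{462}\right) = \frac{6424}{4479} + 64 \cdot 6^{3} \left(- \frac{1}{462}\right) = \frac{6424}{4479} + 64 \cdot 216 \left(- \frac{1}{462}\right) = \frac{6424}{4479} + 13824 \left(- \frac{1}{462}\right) = \frac{6424}{4479} - \frac{2304}{77} = - \frac{9824968}{344883}$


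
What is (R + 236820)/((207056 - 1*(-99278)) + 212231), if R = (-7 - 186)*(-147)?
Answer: 88397/172855 ≈ 0.51139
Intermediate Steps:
R = 28371 (R = -193*(-147) = 28371)
(R + 236820)/((207056 - 1*(-99278)) + 212231) = (28371 + 236820)/((207056 - 1*(-99278)) + 212231) = 265191/((207056 + 99278) + 212231) = 265191/(306334 + 212231) = 265191/518565 = 265191*(1/518565) = 88397/172855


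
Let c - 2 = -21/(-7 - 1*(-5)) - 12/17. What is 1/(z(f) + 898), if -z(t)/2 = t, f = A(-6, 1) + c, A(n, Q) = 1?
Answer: 17/14831 ≈ 0.0011462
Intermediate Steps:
c = 401/34 (c = 2 + (-21/(-7 - 1*(-5)) - 12/17) = 2 + (-21/(-7 + 5) - 12*1/17) = 2 + (-21/(-2) - 12/17) = 2 + (-21*(-1/2) - 12/17) = 2 + (21/2 - 12/17) = 2 + 333/34 = 401/34 ≈ 11.794)
f = 435/34 (f = 1 + 401/34 = 435/34 ≈ 12.794)
z(t) = -2*t
1/(z(f) + 898) = 1/(-2*435/34 + 898) = 1/(-435/17 + 898) = 1/(14831/17) = 17/14831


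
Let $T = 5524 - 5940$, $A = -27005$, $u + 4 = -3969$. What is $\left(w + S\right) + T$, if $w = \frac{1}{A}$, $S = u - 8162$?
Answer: $- \frac{338939756}{27005} \approx -12551.0$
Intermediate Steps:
$u = -3973$ ($u = -4 - 3969 = -3973$)
$S = -12135$ ($S = -3973 - 8162 = -12135$)
$T = -416$
$w = - \frac{1}{27005}$ ($w = \frac{1}{-27005} = - \frac{1}{27005} \approx -3.703 \cdot 10^{-5}$)
$\left(w + S\right) + T = \left(- \frac{1}{27005} - 12135\right) - 416 = - \frac{327705676}{27005} - 416 = - \frac{338939756}{27005}$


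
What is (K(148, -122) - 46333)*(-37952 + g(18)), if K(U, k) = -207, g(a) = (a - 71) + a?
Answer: 1767914980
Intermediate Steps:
g(a) = -71 + 2*a (g(a) = (-71 + a) + a = -71 + 2*a)
(K(148, -122) - 46333)*(-37952 + g(18)) = (-207 - 46333)*(-37952 + (-71 + 2*18)) = -46540*(-37952 + (-71 + 36)) = -46540*(-37952 - 35) = -46540*(-37987) = 1767914980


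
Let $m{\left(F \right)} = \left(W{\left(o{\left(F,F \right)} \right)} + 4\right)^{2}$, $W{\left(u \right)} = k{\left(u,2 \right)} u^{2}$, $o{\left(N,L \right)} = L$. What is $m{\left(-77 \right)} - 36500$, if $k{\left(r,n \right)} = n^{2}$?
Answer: $562601900$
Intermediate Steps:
$W{\left(u \right)} = 4 u^{2}$ ($W{\left(u \right)} = 2^{2} u^{2} = 4 u^{2}$)
$m{\left(F \right)} = \left(4 + 4 F^{2}\right)^{2}$ ($m{\left(F \right)} = \left(4 F^{2} + 4\right)^{2} = \left(4 + 4 F^{2}\right)^{2}$)
$m{\left(-77 \right)} - 36500 = 16 \left(1 + \left(-77\right)^{2}\right)^{2} - 36500 = 16 \left(1 + 5929\right)^{2} - 36500 = 16 \cdot 5930^{2} - 36500 = 16 \cdot 35164900 - 36500 = 562638400 - 36500 = 562601900$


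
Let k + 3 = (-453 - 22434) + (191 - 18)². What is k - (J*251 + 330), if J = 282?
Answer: -64073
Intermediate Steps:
k = 7039 (k = -3 + ((-453 - 22434) + (191 - 18)²) = -3 + (-22887 + 173²) = -3 + (-22887 + 29929) = -3 + 7042 = 7039)
k - (J*251 + 330) = 7039 - (282*251 + 330) = 7039 - (70782 + 330) = 7039 - 1*71112 = 7039 - 71112 = -64073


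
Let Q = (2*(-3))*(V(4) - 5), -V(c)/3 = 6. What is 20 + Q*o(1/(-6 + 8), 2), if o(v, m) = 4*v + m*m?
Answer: 848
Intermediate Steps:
V(c) = -18 (V(c) = -3*6 = -18)
Q = 138 (Q = (2*(-3))*(-18 - 5) = -6*(-23) = 138)
o(v, m) = m**2 + 4*v (o(v, m) = 4*v + m**2 = m**2 + 4*v)
20 + Q*o(1/(-6 + 8), 2) = 20 + 138*(2**2 + 4/(-6 + 8)) = 20 + 138*(4 + 4/2) = 20 + 138*(4 + 4*(1/2)) = 20 + 138*(4 + 2) = 20 + 138*6 = 20 + 828 = 848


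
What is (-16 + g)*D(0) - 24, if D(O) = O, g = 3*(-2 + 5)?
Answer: -24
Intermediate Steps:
g = 9 (g = 3*3 = 9)
(-16 + g)*D(0) - 24 = (-16 + 9)*0 - 24 = -7*0 - 24 = 0 - 24 = -24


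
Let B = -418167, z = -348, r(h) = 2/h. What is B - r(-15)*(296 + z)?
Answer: -6272609/15 ≈ -4.1817e+5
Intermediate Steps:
B - r(-15)*(296 + z) = -418167 - 2/(-15)*(296 - 348) = -418167 - 2*(-1/15)*(-52) = -418167 - (-2)*(-52)/15 = -418167 - 1*104/15 = -418167 - 104/15 = -6272609/15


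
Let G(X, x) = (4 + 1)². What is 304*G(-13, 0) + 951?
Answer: 8551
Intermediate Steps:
G(X, x) = 25 (G(X, x) = 5² = 25)
304*G(-13, 0) + 951 = 304*25 + 951 = 7600 + 951 = 8551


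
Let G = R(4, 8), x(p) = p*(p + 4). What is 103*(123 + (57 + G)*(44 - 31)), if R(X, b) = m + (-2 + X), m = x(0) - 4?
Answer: 86314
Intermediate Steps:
x(p) = p*(4 + p)
m = -4 (m = 0*(4 + 0) - 4 = 0*4 - 4 = 0 - 4 = -4)
R(X, b) = -6 + X (R(X, b) = -4 + (-2 + X) = -6 + X)
G = -2 (G = -6 + 4 = -2)
103*(123 + (57 + G)*(44 - 31)) = 103*(123 + (57 - 2)*(44 - 31)) = 103*(123 + 55*13) = 103*(123 + 715) = 103*838 = 86314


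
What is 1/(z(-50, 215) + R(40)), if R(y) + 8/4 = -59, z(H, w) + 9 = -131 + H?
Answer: -1/251 ≈ -0.0039841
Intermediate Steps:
z(H, w) = -140 + H (z(H, w) = -9 + (-131 + H) = -140 + H)
R(y) = -61 (R(y) = -2 - 59 = -61)
1/(z(-50, 215) + R(40)) = 1/((-140 - 50) - 61) = 1/(-190 - 61) = 1/(-251) = -1/251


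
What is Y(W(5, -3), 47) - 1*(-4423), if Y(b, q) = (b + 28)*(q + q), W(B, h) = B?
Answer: 7525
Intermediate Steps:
Y(b, q) = 2*q*(28 + b) (Y(b, q) = (28 + b)*(2*q) = 2*q*(28 + b))
Y(W(5, -3), 47) - 1*(-4423) = 2*47*(28 + 5) - 1*(-4423) = 2*47*33 + 4423 = 3102 + 4423 = 7525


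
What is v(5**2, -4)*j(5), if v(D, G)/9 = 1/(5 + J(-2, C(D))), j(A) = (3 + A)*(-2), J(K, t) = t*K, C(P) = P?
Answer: 16/5 ≈ 3.2000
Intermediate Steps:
J(K, t) = K*t
j(A) = -6 - 2*A
v(D, G) = 9/(5 - 2*D)
v(5**2, -4)*j(5) = (-9/(-5 + 2*5**2))*(-6 - 2*5) = (-9/(-5 + 2*25))*(-6 - 10) = -9/(-5 + 50)*(-16) = -9/45*(-16) = -9*1/45*(-16) = -1/5*(-16) = 16/5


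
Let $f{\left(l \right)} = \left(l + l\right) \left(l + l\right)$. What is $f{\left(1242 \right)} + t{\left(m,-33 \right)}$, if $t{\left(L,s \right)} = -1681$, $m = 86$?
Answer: $6168575$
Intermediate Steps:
$f{\left(l \right)} = 4 l^{2}$ ($f{\left(l \right)} = 2 l 2 l = 4 l^{2}$)
$f{\left(1242 \right)} + t{\left(m,-33 \right)} = 4 \cdot 1242^{2} - 1681 = 4 \cdot 1542564 - 1681 = 6170256 - 1681 = 6168575$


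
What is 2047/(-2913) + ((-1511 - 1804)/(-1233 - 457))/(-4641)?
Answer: -4846115/6892158 ≈ -0.70313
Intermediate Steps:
2047/(-2913) + ((-1511 - 1804)/(-1233 - 457))/(-4641) = 2047*(-1/2913) - 3315/(-1690)*(-1/4641) = -2047/2913 - 3315*(-1/1690)*(-1/4641) = -2047/2913 + (51/26)*(-1/4641) = -2047/2913 - 1/2366 = -4846115/6892158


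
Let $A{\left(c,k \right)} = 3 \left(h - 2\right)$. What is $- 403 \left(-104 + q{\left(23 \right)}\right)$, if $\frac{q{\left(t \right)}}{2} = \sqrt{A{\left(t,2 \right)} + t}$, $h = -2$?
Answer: $41912 - 806 \sqrt{11} \approx 39239.0$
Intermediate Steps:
$A{\left(c,k \right)} = -12$ ($A{\left(c,k \right)} = 3 \left(-2 - 2\right) = 3 \left(-4\right) = -12$)
$q{\left(t \right)} = 2 \sqrt{-12 + t}$
$- 403 \left(-104 + q{\left(23 \right)}\right) = - 403 \left(-104 + 2 \sqrt{-12 + 23}\right) = - 403 \left(-104 + 2 \sqrt{11}\right) = 41912 - 806 \sqrt{11}$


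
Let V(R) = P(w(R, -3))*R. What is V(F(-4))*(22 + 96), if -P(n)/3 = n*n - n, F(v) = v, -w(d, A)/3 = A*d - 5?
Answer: 654192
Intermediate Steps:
w(d, A) = 15 - 3*A*d (w(d, A) = -3*(A*d - 5) = -3*(-5 + A*d) = 15 - 3*A*d)
P(n) = -3*n² + 3*n (P(n) = -3*(n*n - n) = -3*(n² - n) = -3*n² + 3*n)
V(R) = 3*R*(-14 - 9*R)*(15 + 9*R) (V(R) = (3*(15 - 3*(-3)*R)*(1 - (15 - 3*(-3)*R)))*R = (3*(15 + 9*R)*(1 - (15 + 9*R)))*R = (3*(15 + 9*R)*(1 + (-15 - 9*R)))*R = (3*(15 + 9*R)*(-14 - 9*R))*R = (3*(-14 - 9*R)*(15 + 9*R))*R = 3*R*(-14 - 9*R)*(15 + 9*R))
V(F(-4))*(22 + 96) = (-9*(-4)*(5 + 3*(-4))*(14 + 9*(-4)))*(22 + 96) = -9*(-4)*(5 - 12)*(14 - 36)*118 = -9*(-4)*(-7)*(-22)*118 = 5544*118 = 654192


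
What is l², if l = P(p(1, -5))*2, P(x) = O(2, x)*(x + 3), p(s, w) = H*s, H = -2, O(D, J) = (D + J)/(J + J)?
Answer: 0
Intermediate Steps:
O(D, J) = (D + J)/(2*J) (O(D, J) = (D + J)/((2*J)) = (D + J)*(1/(2*J)) = (D + J)/(2*J))
p(s, w) = -2*s
P(x) = (2 + x)*(3 + x)/(2*x) (P(x) = ((2 + x)/(2*x))*(x + 3) = ((2 + x)/(2*x))*(3 + x) = (2 + x)*(3 + x)/(2*x))
l = 0 (l = ((2 - 2*1)*(3 - 2*1)/(2*((-2*1))))*2 = ((½)*(2 - 2)*(3 - 2)/(-2))*2 = ((½)*(-½)*0*1)*2 = 0*2 = 0)
l² = 0² = 0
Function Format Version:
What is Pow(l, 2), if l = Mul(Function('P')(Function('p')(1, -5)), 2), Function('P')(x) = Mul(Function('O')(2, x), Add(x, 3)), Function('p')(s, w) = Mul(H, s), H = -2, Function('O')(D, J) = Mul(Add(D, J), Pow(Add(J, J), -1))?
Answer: 0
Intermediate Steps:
Function('O')(D, J) = Mul(Rational(1, 2), Pow(J, -1), Add(D, J)) (Function('O')(D, J) = Mul(Add(D, J), Pow(Mul(2, J), -1)) = Mul(Add(D, J), Mul(Rational(1, 2), Pow(J, -1))) = Mul(Rational(1, 2), Pow(J, -1), Add(D, J)))
Function('p')(s, w) = Mul(-2, s)
Function('P')(x) = Mul(Rational(1, 2), Pow(x, -1), Add(2, x), Add(3, x)) (Function('P')(x) = Mul(Mul(Rational(1, 2), Pow(x, -1), Add(2, x)), Add(x, 3)) = Mul(Mul(Rational(1, 2), Pow(x, -1), Add(2, x)), Add(3, x)) = Mul(Rational(1, 2), Pow(x, -1), Add(2, x), Add(3, x)))
l = 0 (l = Mul(Mul(Rational(1, 2), Pow(Mul(-2, 1), -1), Add(2, Mul(-2, 1)), Add(3, Mul(-2, 1))), 2) = Mul(Mul(Rational(1, 2), Pow(-2, -1), Add(2, -2), Add(3, -2)), 2) = Mul(Mul(Rational(1, 2), Rational(-1, 2), 0, 1), 2) = Mul(0, 2) = 0)
Pow(l, 2) = Pow(0, 2) = 0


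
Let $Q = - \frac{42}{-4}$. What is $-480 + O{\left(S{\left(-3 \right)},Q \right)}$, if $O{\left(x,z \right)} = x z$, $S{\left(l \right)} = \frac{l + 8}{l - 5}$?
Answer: $- \frac{7785}{16} \approx -486.56$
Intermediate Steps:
$Q = \frac{21}{2}$ ($Q = \left(-42\right) \left(- \frac{1}{4}\right) = \frac{21}{2} \approx 10.5$)
$S{\left(l \right)} = \frac{8 + l}{-5 + l}$
$-480 + O{\left(S{\left(-3 \right)},Q \right)} = -480 + \frac{8 - 3}{-5 - 3} \cdot \frac{21}{2} = -480 + \frac{1}{-8} \cdot 5 \cdot \frac{21}{2} = -480 + \left(- \frac{1}{8}\right) 5 \cdot \frac{21}{2} = -480 - \frac{105}{16} = - \frac{7785}{16}$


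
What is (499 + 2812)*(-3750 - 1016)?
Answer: -15780226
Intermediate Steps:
(499 + 2812)*(-3750 - 1016) = 3311*(-4766) = -15780226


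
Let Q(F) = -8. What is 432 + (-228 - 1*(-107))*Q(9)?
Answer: 1400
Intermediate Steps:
432 + (-228 - 1*(-107))*Q(9) = 432 + (-228 - 1*(-107))*(-8) = 432 + (-228 + 107)*(-8) = 432 - 121*(-8) = 432 + 968 = 1400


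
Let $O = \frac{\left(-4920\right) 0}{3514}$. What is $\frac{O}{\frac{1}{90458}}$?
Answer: $0$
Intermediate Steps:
$O = 0$ ($O = 0 \cdot \frac{1}{3514} = 0$)
$\frac{O}{\frac{1}{90458}} = \frac{0}{\frac{1}{90458}} = 0 \frac{1}{\frac{1}{90458}} = 0 \cdot 90458 = 0$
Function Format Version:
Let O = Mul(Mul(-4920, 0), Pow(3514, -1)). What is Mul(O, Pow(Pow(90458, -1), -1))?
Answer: 0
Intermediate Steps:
O = 0 (O = Mul(0, Rational(1, 3514)) = 0)
Mul(O, Pow(Pow(90458, -1), -1)) = Mul(0, Pow(Pow(90458, -1), -1)) = Mul(0, Pow(Rational(1, 90458), -1)) = Mul(0, 90458) = 0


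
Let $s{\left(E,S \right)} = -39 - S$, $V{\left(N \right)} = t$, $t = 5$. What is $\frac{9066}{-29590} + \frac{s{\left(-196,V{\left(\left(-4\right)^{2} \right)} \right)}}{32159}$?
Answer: $- \frac{146427727}{475792405} \approx -0.30776$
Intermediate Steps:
$V{\left(N \right)} = 5$
$\frac{9066}{-29590} + \frac{s{\left(-196,V{\left(\left(-4\right)^{2} \right)} \right)}}{32159} = \frac{9066}{-29590} + \frac{-39 - 5}{32159} = 9066 \left(- \frac{1}{29590}\right) + \left(-39 - 5\right) \frac{1}{32159} = - \frac{4533}{14795} - \frac{44}{32159} = - \frac{146427727}{475792405}$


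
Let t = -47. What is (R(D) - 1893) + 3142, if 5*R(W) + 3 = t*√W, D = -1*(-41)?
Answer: 6242/5 - 47*√41/5 ≈ 1188.2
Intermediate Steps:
D = 41
R(W) = -⅗ - 47*√W/5 (R(W) = -⅗ + (-47*√W)/5 = -⅗ - 47*√W/5)
(R(D) - 1893) + 3142 = ((-⅗ - 47*√41/5) - 1893) + 3142 = (-9468/5 - 47*√41/5) + 3142 = 6242/5 - 47*√41/5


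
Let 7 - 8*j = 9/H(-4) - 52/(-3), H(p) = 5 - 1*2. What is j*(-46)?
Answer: 230/3 ≈ 76.667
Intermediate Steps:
H(p) = 3 (H(p) = 5 - 2 = 3)
j = -5/3 (j = 7/8 - (9/3 - 52/(-3))/8 = 7/8 - (9*(1/3) - 52*(-1/3))/8 = 7/8 - (3 + 52/3)/8 = 7/8 - 1/8*61/3 = 7/8 - 61/24 = -5/3 ≈ -1.6667)
j*(-46) = -5/3*(-46) = 230/3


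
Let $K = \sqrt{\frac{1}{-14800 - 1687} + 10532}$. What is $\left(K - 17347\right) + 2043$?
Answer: $-15304 + \frac{\sqrt{2862820535421}}{16487} \approx -15201.0$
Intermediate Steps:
$K = \frac{\sqrt{2862820535421}}{16487}$ ($K = \sqrt{\frac{1}{-16487} + 10532} = \sqrt{- \frac{1}{16487} + 10532} = \sqrt{\frac{173641083}{16487}} = \frac{\sqrt{2862820535421}}{16487} \approx 102.63$)
$\left(K - 17347\right) + 2043 = \left(\frac{\sqrt{2862820535421}}{16487} - 17347\right) + 2043 = \left(-17347 + \frac{\sqrt{2862820535421}}{16487}\right) + 2043 = -15304 + \frac{\sqrt{2862820535421}}{16487}$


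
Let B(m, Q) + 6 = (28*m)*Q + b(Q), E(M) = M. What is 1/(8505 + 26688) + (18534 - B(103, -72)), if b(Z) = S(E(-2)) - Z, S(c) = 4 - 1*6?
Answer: 7957770775/35193 ≈ 2.2612e+5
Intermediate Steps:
S(c) = -2 (S(c) = 4 - 6 = -2)
b(Z) = -2 - Z
B(m, Q) = -8 - Q + 28*Q*m (B(m, Q) = -6 + ((28*m)*Q + (-2 - Q)) = -6 + (28*Q*m + (-2 - Q)) = -6 + (-2 - Q + 28*Q*m) = -8 - Q + 28*Q*m)
1/(8505 + 26688) + (18534 - B(103, -72)) = 1/(8505 + 26688) + (18534 - (-8 - 1*(-72) + 28*(-72)*103)) = 1/35193 + (18534 - (-8 + 72 - 207648)) = 1/35193 + (18534 - 1*(-207584)) = 1/35193 + (18534 + 207584) = 1/35193 + 226118 = 7957770775/35193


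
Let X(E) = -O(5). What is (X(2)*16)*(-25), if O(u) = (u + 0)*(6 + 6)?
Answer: 24000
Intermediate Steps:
O(u) = 12*u (O(u) = u*12 = 12*u)
X(E) = -60 (X(E) = -12*5 = -1*60 = -60)
(X(2)*16)*(-25) = -60*16*(-25) = -960*(-25) = 24000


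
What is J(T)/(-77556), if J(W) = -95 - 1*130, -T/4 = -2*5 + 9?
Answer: 75/25852 ≈ 0.0029011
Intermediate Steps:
T = 4 (T = -4*(-2*5 + 9) = -4*(-10 + 9) = -4*(-1) = 4)
J(W) = -225 (J(W) = -95 - 130 = -225)
J(T)/(-77556) = -225/(-77556) = -225*(-1/77556) = 75/25852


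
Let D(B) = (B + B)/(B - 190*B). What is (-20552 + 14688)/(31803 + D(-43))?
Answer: -1108296/6010765 ≈ -0.18439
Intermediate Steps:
D(B) = -2/189 (D(B) = (2*B)/((-189*B)) = (2*B)*(-1/(189*B)) = -2/189)
(-20552 + 14688)/(31803 + D(-43)) = (-20552 + 14688)/(31803 - 2/189) = -5864/6010765/189 = -5864*189/6010765 = -1108296/6010765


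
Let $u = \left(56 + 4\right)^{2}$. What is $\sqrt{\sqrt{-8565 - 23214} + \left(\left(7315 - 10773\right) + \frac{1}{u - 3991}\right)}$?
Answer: $\frac{\sqrt{-528662889 + 458643 i \sqrt{3531}}}{391} \approx 1.5152 + 58.824 i$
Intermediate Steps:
$u = 3600$ ($u = 60^{2} = 3600$)
$\sqrt{\sqrt{-8565 - 23214} + \left(\left(7315 - 10773\right) + \frac{1}{u - 3991}\right)} = \sqrt{\sqrt{-8565 - 23214} + \left(\left(7315 - 10773\right) + \frac{1}{3600 - 3991}\right)} = \sqrt{\sqrt{-31779} - \left(3458 - \frac{1}{-391}\right)} = \sqrt{3 i \sqrt{3531} - \frac{1352079}{391}} = \sqrt{- \frac{1352079}{391} + 3 i \sqrt{3531}}$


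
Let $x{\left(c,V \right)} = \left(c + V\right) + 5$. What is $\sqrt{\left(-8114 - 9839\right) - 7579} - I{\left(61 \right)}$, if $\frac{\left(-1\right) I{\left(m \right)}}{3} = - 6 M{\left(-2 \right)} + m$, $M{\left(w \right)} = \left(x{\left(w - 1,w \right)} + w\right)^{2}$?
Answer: $111 + 2 i \sqrt{6383} \approx 111.0 + 159.79 i$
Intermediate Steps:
$x{\left(c,V \right)} = 5 + V + c$ ($x{\left(c,V \right)} = \left(V + c\right) + 5 = 5 + V + c$)
$M{\left(w \right)} = \left(4 + 3 w\right)^{2}$ ($M{\left(w \right)} = \left(\left(5 + w + \left(w - 1\right)\right) + w\right)^{2} = \left(\left(5 + w + \left(-1 + w\right)\right) + w\right)^{2} = \left(\left(4 + 2 w\right) + w\right)^{2} = \left(4 + 3 w\right)^{2}$)
$I{\left(m \right)} = 72 - 3 m$ ($I{\left(m \right)} = - 3 \left(- 6 \left(4 + 3 \left(-2\right)\right)^{2} + m\right) = - 3 \left(- 6 \left(4 - 6\right)^{2} + m\right) = - 3 \left(- 6 \left(-2\right)^{2} + m\right) = - 3 \left(\left(-6\right) 4 + m\right) = - 3 \left(-24 + m\right) = 72 - 3 m$)
$\sqrt{\left(-8114 - 9839\right) - 7579} - I{\left(61 \right)} = \sqrt{\left(-8114 - 9839\right) - 7579} - \left(72 - 183\right) = \sqrt{-17953 - 7579} - -111 = \sqrt{-25532} + 111 = 2 i \sqrt{6383} + 111 = 111 + 2 i \sqrt{6383}$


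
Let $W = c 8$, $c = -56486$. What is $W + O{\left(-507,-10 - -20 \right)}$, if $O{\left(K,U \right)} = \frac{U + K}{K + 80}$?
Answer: $- \frac{27565097}{61} \approx -4.5189 \cdot 10^{5}$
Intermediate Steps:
$W = -451888$ ($W = \left(-56486\right) 8 = -451888$)
$O{\left(K,U \right)} = \frac{K + U}{80 + K}$
$W + O{\left(-507,-10 - -20 \right)} = -451888 + \frac{-507 - -10}{80 - 507} = -451888 + \frac{-507 + \left(-10 + 20\right)}{-427} = -451888 - \frac{-507 + 10}{427} = -451888 - - \frac{71}{61} = -451888 + \frac{71}{61} = - \frac{27565097}{61}$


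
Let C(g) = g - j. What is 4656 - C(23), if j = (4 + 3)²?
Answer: 4682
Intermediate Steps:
j = 49 (j = 7² = 49)
C(g) = -49 + g (C(g) = g - 1*49 = g - 49 = -49 + g)
4656 - C(23) = 4656 - (-49 + 23) = 4656 - 1*(-26) = 4656 + 26 = 4682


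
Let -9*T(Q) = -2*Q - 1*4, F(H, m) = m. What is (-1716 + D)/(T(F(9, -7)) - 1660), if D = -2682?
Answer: 19791/7475 ≈ 2.6476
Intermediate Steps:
T(Q) = 4/9 + 2*Q/9 (T(Q) = -(-2*Q - 1*4)/9 = -(-2*Q - 4)/9 = -(-4 - 2*Q)/9 = 4/9 + 2*Q/9)
(-1716 + D)/(T(F(9, -7)) - 1660) = (-1716 - 2682)/((4/9 + (2/9)*(-7)) - 1660) = -4398/((4/9 - 14/9) - 1660) = -4398/(-10/9 - 1660) = -4398/(-14950/9) = -4398*(-9/14950) = 19791/7475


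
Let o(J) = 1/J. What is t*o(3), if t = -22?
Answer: -22/3 ≈ -7.3333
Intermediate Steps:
o(J) = 1/J
t*o(3) = -22/3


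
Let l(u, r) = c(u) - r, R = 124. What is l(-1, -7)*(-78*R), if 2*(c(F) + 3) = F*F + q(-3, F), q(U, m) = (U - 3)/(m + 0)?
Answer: -72540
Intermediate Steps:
q(U, m) = (-3 + U)/m
c(F) = -3 + F²/2 - 3/F (c(F) = -3 + (F*F + (-3 - 3)/F)/2 = -3 + (F² - 6/F)/2 = -3 + (F²/2 - 3/F) = -3 + F²/2 - 3/F)
l(u, r) = -3 + u²/2 - r - 3/u (l(u, r) = (-3 + u²/2 - 3/u) - r = -3 + u²/2 - r - 3/u)
l(-1, -7)*(-78*R) = (-3 + (½)*(-1)² - 1*(-7) - 3/(-1))*(-78*124) = (-3 + (½)*1 + 7 - 3*(-1))*(-9672) = (-3 + ½ + 7 + 3)*(-9672) = (15/2)*(-9672) = -72540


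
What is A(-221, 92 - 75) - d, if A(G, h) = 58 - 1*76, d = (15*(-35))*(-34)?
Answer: -17868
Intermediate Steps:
d = 17850 (d = -525*(-34) = 17850)
A(G, h) = -18 (A(G, h) = 58 - 76 = -18)
A(-221, 92 - 75) - d = -18 - 1*17850 = -18 - 17850 = -17868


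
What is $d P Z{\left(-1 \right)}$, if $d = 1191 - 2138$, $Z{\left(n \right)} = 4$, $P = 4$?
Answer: $-15152$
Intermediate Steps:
$d = -947$
$d P Z{\left(-1 \right)} = - 947 \cdot 4 \cdot 4 = \left(-947\right) 16 = -15152$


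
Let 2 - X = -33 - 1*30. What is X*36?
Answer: 2340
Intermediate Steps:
X = 65 (X = 2 - (-33 - 1*30) = 2 - (-33 - 30) = 2 - 1*(-63) = 2 + 63 = 65)
X*36 = 65*36 = 2340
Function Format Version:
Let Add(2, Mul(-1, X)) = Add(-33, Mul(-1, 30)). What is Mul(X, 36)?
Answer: 2340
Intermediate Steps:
X = 65 (X = Add(2, Mul(-1, Add(-33, Mul(-1, 30)))) = Add(2, Mul(-1, Add(-33, -30))) = Add(2, Mul(-1, -63)) = Add(2, 63) = 65)
Mul(X, 36) = Mul(65, 36) = 2340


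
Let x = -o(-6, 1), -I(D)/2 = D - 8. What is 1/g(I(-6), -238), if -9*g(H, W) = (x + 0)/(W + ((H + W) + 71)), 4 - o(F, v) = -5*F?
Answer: 261/2 ≈ 130.50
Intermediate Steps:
I(D) = 16 - 2*D (I(D) = -2*(D - 8) = -2*(-8 + D) = 16 - 2*D)
o(F, v) = 4 + 5*F (o(F, v) = 4 - (-5)*F = 4 + 5*F)
x = 26 (x = -(4 + 5*(-6)) = -(4 - 30) = -1*(-26) = 26)
g(H, W) = -26/(9*(71 + H + 2*W)) (g(H, W) = -(26 + 0)/(9*(W + ((H + W) + 71))) = -26/(9*(W + (71 + H + W))) = -26/(9*(71 + H + 2*W)))
1/g(I(-6), -238) = 1/(-26/(639 + 9*(16 - 2*(-6)) + 18*(-238))) = 1/(-26/(639 + 9*(16 + 12) - 4284)) = 1/(-26/(639 + 9*28 - 4284)) = 1/(-26/(639 + 252 - 4284)) = 1/(-26/(-3393)) = 1/(-26*(-1/3393)) = 1/(2/261) = 261/2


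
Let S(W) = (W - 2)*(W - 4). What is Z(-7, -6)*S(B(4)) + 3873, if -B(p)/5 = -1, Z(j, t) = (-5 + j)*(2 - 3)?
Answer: 3909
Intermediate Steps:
Z(j, t) = 5 - j (Z(j, t) = (-5 + j)*(-1) = 5 - j)
B(p) = 5 (B(p) = -5*(-1) = 5)
S(W) = (-4 + W)*(-2 + W) (S(W) = (-2 + W)*(-4 + W) = (-4 + W)*(-2 + W))
Z(-7, -6)*S(B(4)) + 3873 = (5 - 1*(-7))*(8 + 5² - 6*5) + 3873 = (5 + 7)*(8 + 25 - 30) + 3873 = 12*3 + 3873 = 36 + 3873 = 3909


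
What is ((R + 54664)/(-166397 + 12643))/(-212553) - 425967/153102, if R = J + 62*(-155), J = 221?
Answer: -61056872400343/21945206865483 ≈ -2.7822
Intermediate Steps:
R = -9389 (R = 221 + 62*(-155) = 221 - 9610 = -9389)
((R + 54664)/(-166397 + 12643))/(-212553) - 425967/153102 = ((-9389 + 54664)/(-166397 + 12643))/(-212553) - 425967/153102 = (45275/(-153754))*(-1/212553) - 425967*1/153102 = (45275*(-1/153754))*(-1/212553) - 141989/51034 = -45275/153754*(-1/212553) - 141989/51034 = 45275/32680873962 - 141989/51034 = -61056872400343/21945206865483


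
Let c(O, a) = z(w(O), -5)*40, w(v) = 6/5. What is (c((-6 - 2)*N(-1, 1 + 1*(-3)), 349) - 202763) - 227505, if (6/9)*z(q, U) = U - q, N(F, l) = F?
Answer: -430640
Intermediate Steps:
w(v) = 6/5 (w(v) = 6*(1/5) = 6/5)
z(q, U) = -3*q/2 + 3*U/2 (z(q, U) = 3*(U - q)/2 = -3*q/2 + 3*U/2)
c(O, a) = -372 (c(O, a) = (-3/2*6/5 + (3/2)*(-5))*40 = (-9/5 - 15/2)*40 = -93/10*40 = -372)
(c((-6 - 2)*N(-1, 1 + 1*(-3)), 349) - 202763) - 227505 = (-372 - 202763) - 227505 = -203135 - 227505 = -430640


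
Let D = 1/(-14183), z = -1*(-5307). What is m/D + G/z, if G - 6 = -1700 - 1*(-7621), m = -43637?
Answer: 3284521257224/5307 ≈ 6.1890e+8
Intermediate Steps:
G = 5927 (G = 6 + (-1700 - 1*(-7621)) = 6 + (-1700 + 7621) = 6 + 5921 = 5927)
z = 5307
D = -1/14183 ≈ -7.0507e-5
m/D + G/z = -43637/(-1/14183) + 5927/5307 = -43637*(-14183) + 5927*(1/5307) = 618903571 + 5927/5307 = 3284521257224/5307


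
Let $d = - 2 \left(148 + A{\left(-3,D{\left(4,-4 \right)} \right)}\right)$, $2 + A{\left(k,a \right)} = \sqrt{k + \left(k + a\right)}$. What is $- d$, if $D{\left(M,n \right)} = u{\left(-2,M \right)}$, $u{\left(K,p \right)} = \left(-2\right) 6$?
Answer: $292 + 6 i \sqrt{2} \approx 292.0 + 8.4853 i$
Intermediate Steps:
$u{\left(K,p \right)} = -12$
$D{\left(M,n \right)} = -12$
$A{\left(k,a \right)} = -2 + \sqrt{a + 2 k}$ ($A{\left(k,a \right)} = -2 + \sqrt{k + \left(k + a\right)} = -2 + \sqrt{k + \left(a + k\right)} = -2 + \sqrt{a + 2 k}$)
$d = -292 - 6 i \sqrt{2}$ ($d = - 2 \left(148 - \left(2 - \sqrt{-12 + 2 \left(-3\right)}\right)\right) = - 2 \left(148 - \left(2 - \sqrt{-12 - 6}\right)\right) = - 2 \left(148 - \left(2 - \sqrt{-18}\right)\right) = - 2 \left(148 - \left(2 - 3 i \sqrt{2}\right)\right) = - 2 \left(146 + 3 i \sqrt{2}\right) = -292 - 6 i \sqrt{2} \approx -292.0 - 8.4853 i$)
$- d = - (-292 - 6 i \sqrt{2}) = 292 + 6 i \sqrt{2}$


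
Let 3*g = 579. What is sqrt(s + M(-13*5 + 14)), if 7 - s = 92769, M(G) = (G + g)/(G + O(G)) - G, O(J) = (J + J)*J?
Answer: I*sqrt(2459881782069)/5151 ≈ 304.48*I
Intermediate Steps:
g = 193 (g = (1/3)*579 = 193)
O(J) = 2*J**2 (O(J) = (2*J)*J = 2*J**2)
M(G) = -G + (193 + G)/(G + 2*G**2) (M(G) = (G + 193)/(G + 2*G**2) - G = (193 + G)/(G + 2*G**2) - G = -G + (193 + G)/(G + 2*G**2))
s = -92762 (s = 7 - 1*92769 = 7 - 92769 = -92762)
sqrt(s + M(-13*5 + 14)) = sqrt(-92762 + (193 + (-13*5 + 14) - (-13*5 + 14)**2 - 2*(-13*5 + 14)**3)/((-13*5 + 14)*(1 + 2*(-13*5 + 14)))) = sqrt(-92762 + (193 + (-65 + 14) - (-65 + 14)**2 - 2*(-65 + 14)**3)/((-65 + 14)*(1 + 2*(-65 + 14)))) = sqrt(-92762 + (193 - 51 - 1*(-51)**2 - 2*(-51)**3)/((-51)*(1 + 2*(-51)))) = sqrt(-92762 - (193 - 51 - 1*2601 - 2*(-132651))/(51*(1 - 102))) = sqrt(-92762 - 1/51*(193 - 51 - 2601 + 265302)/(-101)) = sqrt(-92762 - 1/51*(-1/101)*262843) = sqrt(-92762 + 262843/5151) = sqrt(-477554219/5151) = I*sqrt(2459881782069)/5151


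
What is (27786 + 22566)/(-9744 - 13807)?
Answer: -50352/23551 ≈ -2.1380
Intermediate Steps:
(27786 + 22566)/(-9744 - 13807) = 50352/(-23551) = 50352*(-1/23551) = -50352/23551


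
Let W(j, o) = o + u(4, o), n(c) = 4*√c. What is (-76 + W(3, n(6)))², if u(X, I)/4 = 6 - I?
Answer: 3568 + 1248*√6 ≈ 6625.0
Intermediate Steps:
u(X, I) = 24 - 4*I (u(X, I) = 4*(6 - I) = 24 - 4*I)
W(j, o) = 24 - 3*o (W(j, o) = o + (24 - 4*o) = 24 - 3*o)
(-76 + W(3, n(6)))² = (-76 + (24 - 12*√6))² = (-52 - 12*√6)²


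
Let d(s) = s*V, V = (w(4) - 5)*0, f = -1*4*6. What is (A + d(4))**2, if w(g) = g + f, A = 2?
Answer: 4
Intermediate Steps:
f = -24 (f = -4*6 = -24)
w(g) = -24 + g (w(g) = g - 24 = -24 + g)
V = 0 (V = ((-24 + 4) - 5)*0 = (-20 - 5)*0 = -25*0 = 0)
d(s) = 0 (d(s) = s*0 = 0)
(A + d(4))**2 = (2 + 0)**2 = 2**2 = 4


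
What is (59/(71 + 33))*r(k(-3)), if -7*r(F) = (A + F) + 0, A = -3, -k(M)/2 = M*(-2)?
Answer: 885/728 ≈ 1.2157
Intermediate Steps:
k(M) = 4*M (k(M) = -2*M*(-2) = -(-4)*M = 4*M)
r(F) = 3/7 - F/7 (r(F) = -((-3 + F) + 0)/7 = -(-3 + F)/7 = 3/7 - F/7)
(59/(71 + 33))*r(k(-3)) = (59/(71 + 33))*(3/7 - 4*(-3)/7) = (59/104)*(3/7 - ⅐*(-12)) = ((1/104)*59)*(3/7 + 12/7) = (59/104)*(15/7) = 885/728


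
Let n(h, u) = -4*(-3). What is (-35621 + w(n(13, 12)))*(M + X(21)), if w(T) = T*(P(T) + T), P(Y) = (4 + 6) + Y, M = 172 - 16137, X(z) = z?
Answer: 561436072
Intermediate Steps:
M = -15965
P(Y) = 10 + Y
n(h, u) = 12
w(T) = T*(10 + 2*T) (w(T) = T*((10 + T) + T) = T*(10 + 2*T))
(-35621 + w(n(13, 12)))*(M + X(21)) = (-35621 + 2*12*(5 + 12))*(-15965 + 21) = (-35621 + 2*12*17)*(-15944) = (-35621 + 408)*(-15944) = -35213*(-15944) = 561436072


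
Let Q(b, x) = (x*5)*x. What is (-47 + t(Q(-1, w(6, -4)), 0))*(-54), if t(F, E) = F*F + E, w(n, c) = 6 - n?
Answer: 2538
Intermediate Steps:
Q(b, x) = 5*x**2 (Q(b, x) = (5*x)*x = 5*x**2)
t(F, E) = E + F**2 (t(F, E) = F**2 + E = E + F**2)
(-47 + t(Q(-1, w(6, -4)), 0))*(-54) = (-47 + (0 + (5*(6 - 1*6)**2)**2))*(-54) = (-47 + (0 + (5*(6 - 6)**2)**2))*(-54) = (-47 + (0 + (5*0**2)**2))*(-54) = (-47 + (0 + (5*0)**2))*(-54) = (-47 + (0 + 0**2))*(-54) = (-47 + (0 + 0))*(-54) = (-47 + 0)*(-54) = -47*(-54) = 2538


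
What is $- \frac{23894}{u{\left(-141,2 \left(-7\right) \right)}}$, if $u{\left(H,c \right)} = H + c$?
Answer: $\frac{23894}{155} \approx 154.15$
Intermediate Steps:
$- \frac{23894}{u{\left(-141,2 \left(-7\right) \right)}} = - \frac{23894}{-141 + 2 \left(-7\right)} = - \frac{23894}{-141 - 14} = - \frac{23894}{-155} = \left(-23894\right) \left(- \frac{1}{155}\right) = \frac{23894}{155}$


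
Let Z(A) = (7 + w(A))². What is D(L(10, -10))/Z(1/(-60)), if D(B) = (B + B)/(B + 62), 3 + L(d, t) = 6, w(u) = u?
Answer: 4320/2282293 ≈ 0.0018928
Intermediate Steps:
L(d, t) = 3 (L(d, t) = -3 + 6 = 3)
Z(A) = (7 + A)²
D(B) = 2*B/(62 + B) (D(B) = (2*B)/(62 + B) = 2*B/(62 + B))
D(L(10, -10))/Z(1/(-60)) = (2*3/(62 + 3))/((7 + 1/(-60))²) = (2*3/65)/((7 - 1/60)²) = (2*3*(1/65))/((419/60)²) = 6/(65*(175561/3600)) = (6/65)*(3600/175561) = 4320/2282293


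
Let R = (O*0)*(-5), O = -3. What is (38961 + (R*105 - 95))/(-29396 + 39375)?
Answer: 38866/9979 ≈ 3.8948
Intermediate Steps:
R = 0 (R = -3*0*(-5) = 0*(-5) = 0)
(38961 + (R*105 - 95))/(-29396 + 39375) = (38961 + (0*105 - 95))/(-29396 + 39375) = (38961 + (0 - 95))/9979 = (38961 - 95)*(1/9979) = 38866*(1/9979) = 38866/9979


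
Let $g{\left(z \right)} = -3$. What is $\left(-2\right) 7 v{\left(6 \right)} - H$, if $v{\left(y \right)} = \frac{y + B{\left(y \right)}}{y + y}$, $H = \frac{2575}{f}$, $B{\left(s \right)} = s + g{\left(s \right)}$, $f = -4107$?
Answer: $- \frac{81097}{8214} \approx -9.873$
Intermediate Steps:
$B{\left(s \right)} = -3 + s$ ($B{\left(s \right)} = s - 3 = -3 + s$)
$H = - \frac{2575}{4107}$ ($H = \frac{2575}{-4107} = 2575 \left(- \frac{1}{4107}\right) = - \frac{2575}{4107} \approx -0.62698$)
$v{\left(y \right)} = \frac{-3 + 2 y}{2 y}$ ($v{\left(y \right)} = \frac{y + \left(-3 + y\right)}{y + y} = \frac{-3 + 2 y}{2 y}$)
$\left(-2\right) 7 v{\left(6 \right)} - H = \left(-2\right) 7 \frac{- \frac{3}{2} + 6}{6} - - \frac{2575}{4107} = - 14 \cdot \frac{1}{6} \cdot \frac{9}{2} + \frac{2575}{4107} = \left(-14\right) \frac{3}{4} + \frac{2575}{4107} = - \frac{21}{2} + \frac{2575}{4107} = - \frac{81097}{8214}$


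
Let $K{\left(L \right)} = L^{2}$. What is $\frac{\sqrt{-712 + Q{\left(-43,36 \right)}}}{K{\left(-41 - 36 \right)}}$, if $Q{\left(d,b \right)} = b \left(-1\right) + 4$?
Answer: $\frac{2 i \sqrt{186}}{5929} \approx 0.0046005 i$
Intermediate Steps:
$Q{\left(d,b \right)} = 4 - b$ ($Q{\left(d,b \right)} = - b + 4 = 4 - b$)
$\frac{\sqrt{-712 + Q{\left(-43,36 \right)}}}{K{\left(-41 - 36 \right)}} = \frac{\sqrt{-712 + \left(4 - 36\right)}}{\left(-41 - 36\right)^{2}} = \frac{\sqrt{-712 - 32}}{\left(-77\right)^{2}} = \frac{\sqrt{-744}}{5929} = 2 i \sqrt{186} \cdot \frac{1}{5929} = \frac{2 i \sqrt{186}}{5929}$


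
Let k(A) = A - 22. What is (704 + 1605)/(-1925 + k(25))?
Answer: -2309/1922 ≈ -1.2014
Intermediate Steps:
k(A) = -22 + A
(704 + 1605)/(-1925 + k(25)) = (704 + 1605)/(-1925 + (-22 + 25)) = 2309/(-1925 + 3) = 2309/(-1922) = 2309*(-1/1922) = -2309/1922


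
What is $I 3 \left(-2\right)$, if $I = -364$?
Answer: $2184$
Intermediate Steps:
$I 3 \left(-2\right) = - 364 \cdot 3 \left(-2\right) = \left(-364\right) \left(-6\right) = 2184$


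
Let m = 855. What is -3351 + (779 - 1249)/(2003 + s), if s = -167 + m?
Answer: -9018011/2691 ≈ -3351.2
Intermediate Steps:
s = 688 (s = -167 + 855 = 688)
-3351 + (779 - 1249)/(2003 + s) = -3351 + (779 - 1249)/(2003 + 688) = -3351 - 470/2691 = -9018011/2691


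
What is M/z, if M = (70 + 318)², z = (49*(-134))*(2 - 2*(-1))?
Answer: -18818/3283 ≈ -5.7319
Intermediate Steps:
z = -26264 (z = -6566*(2 + 2) = -6566*4 = -26264)
M = 150544 (M = 388² = 150544)
M/z = 150544/(-26264) = 150544*(-1/26264) = -18818/3283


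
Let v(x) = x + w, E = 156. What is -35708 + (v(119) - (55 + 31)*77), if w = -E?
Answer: -42367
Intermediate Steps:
w = -156 (w = -1*156 = -156)
v(x) = -156 + x (v(x) = x - 156 = -156 + x)
-35708 + (v(119) - (55 + 31)*77) = -35708 + ((-156 + 119) - (55 + 31)*77) = -35708 + (-37 - 86*77) = -35708 + (-37 - 1*6622) = -35708 + (-37 - 6622) = -35708 - 6659 = -42367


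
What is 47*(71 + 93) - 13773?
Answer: -6065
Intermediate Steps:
47*(71 + 93) - 13773 = 47*164 - 13773 = 7708 - 13773 = -6065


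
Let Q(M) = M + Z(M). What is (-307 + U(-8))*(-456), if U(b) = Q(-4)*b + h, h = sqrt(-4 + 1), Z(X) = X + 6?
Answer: 132696 - 456*I*sqrt(3) ≈ 1.327e+5 - 789.82*I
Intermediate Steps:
Z(X) = 6 + X
h = I*sqrt(3) (h = sqrt(-3) = I*sqrt(3) ≈ 1.732*I)
Q(M) = 6 + 2*M (Q(M) = M + (6 + M) = 6 + 2*M)
U(b) = -2*b + I*sqrt(3) (U(b) = (6 + 2*(-4))*b + I*sqrt(3) = (6 - 8)*b + I*sqrt(3) = -2*b + I*sqrt(3))
(-307 + U(-8))*(-456) = (-307 + (-2*(-8) + I*sqrt(3)))*(-456) = (-307 + (16 + I*sqrt(3)))*(-456) = (-291 + I*sqrt(3))*(-456) = 132696 - 456*I*sqrt(3)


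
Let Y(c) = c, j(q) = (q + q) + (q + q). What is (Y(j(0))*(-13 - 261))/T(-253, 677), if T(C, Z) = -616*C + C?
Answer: 0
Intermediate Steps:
T(C, Z) = -615*C
j(q) = 4*q (j(q) = 2*q + 2*q = 4*q)
(Y(j(0))*(-13 - 261))/T(-253, 677) = ((4*0)*(-13 - 261))/((-615*(-253))) = (0*(-274))/155595 = 0*(1/155595) = 0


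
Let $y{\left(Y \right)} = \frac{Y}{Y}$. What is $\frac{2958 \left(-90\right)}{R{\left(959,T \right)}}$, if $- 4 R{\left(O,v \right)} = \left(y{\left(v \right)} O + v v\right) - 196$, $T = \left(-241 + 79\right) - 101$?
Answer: $\frac{266220}{17483} \approx 15.227$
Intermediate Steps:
$y{\left(Y \right)} = 1$
$T = -263$ ($T = -162 - 101 = -263$)
$R{\left(O,v \right)} = 49 - \frac{O}{4} - \frac{v^{2}}{4}$ ($R{\left(O,v \right)} = - \frac{\left(1 O + v v\right) - 196}{4} = - \frac{\left(O + v^{2}\right) - 196}{4} = - \frac{-196 + O + v^{2}}{4} = 49 - \frac{O}{4} - \frac{v^{2}}{4}$)
$\frac{2958 \left(-90\right)}{R{\left(959,T \right)}} = \frac{2958 \left(-90\right)}{49 - \frac{959}{4} - \frac{\left(-263\right)^{2}}{4}} = - \frac{266220}{49 - \frac{959}{4} - \frac{69169}{4}} = - \frac{266220}{-17483} = \left(-266220\right) \left(- \frac{1}{17483}\right) = \frac{266220}{17483}$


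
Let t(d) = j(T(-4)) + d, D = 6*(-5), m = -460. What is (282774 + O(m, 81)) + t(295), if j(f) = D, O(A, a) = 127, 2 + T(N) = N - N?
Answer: 283166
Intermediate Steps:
T(N) = -2 (T(N) = -2 + (N - N) = -2 + 0 = -2)
D = -30
j(f) = -30
t(d) = -30 + d
(282774 + O(m, 81)) + t(295) = (282774 + 127) + (-30 + 295) = 282901 + 265 = 283166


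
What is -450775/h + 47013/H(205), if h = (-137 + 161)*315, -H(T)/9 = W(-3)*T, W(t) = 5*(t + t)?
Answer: -91092511/1549800 ≈ -58.777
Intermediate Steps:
W(t) = 10*t (W(t) = 5*(2*t) = 10*t)
H(T) = 270*T (H(T) = -9*10*(-3)*T = -(-270)*T = 270*T)
h = 7560 (h = 24*315 = 7560)
-450775/h + 47013/H(205) = -450775/7560 + 47013/((270*205)) = -450775*1/7560 + 47013/55350 = -90155/1512 + 47013*(1/55350) = -90155/1512 + 15671/18450 = -91092511/1549800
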